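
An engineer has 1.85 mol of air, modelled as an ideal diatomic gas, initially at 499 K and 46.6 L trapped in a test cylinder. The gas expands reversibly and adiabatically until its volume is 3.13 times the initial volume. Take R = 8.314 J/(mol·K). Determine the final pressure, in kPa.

33.3 kPa

P₁ = nRT₁/V₁ = 1.85×8.314×499/46.6 = 165 kPa.
Adiabatic: TV^(γ−1) = const ⇒ T₂ = 499×(0.319)^0.400 = 316 K; PV^γ = const ⇒ P₂ = 33.3 kPa.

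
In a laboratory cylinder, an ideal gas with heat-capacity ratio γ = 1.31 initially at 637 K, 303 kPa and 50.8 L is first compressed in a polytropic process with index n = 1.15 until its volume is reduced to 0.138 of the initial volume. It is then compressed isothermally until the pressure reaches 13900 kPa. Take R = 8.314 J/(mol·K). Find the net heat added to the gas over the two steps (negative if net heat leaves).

n = P₁V₁/(RT₁) = 303×50.8/(8.314×637) = 2.91 mol.
Step 1 — Polytropic n=1.15: T₂ = T₁(V₁/V₂)^(n−1) = 637×(7.25)^0.15 = 857 K; P₂ = P₁(V₁/V₂)^n = 2960 kPa.
W = (P₁V₁−P₂V₂)/(n−1) = (303×50.8−2960×7.01)/0.15 = -35500 J.
ΔU = nCvΔT = 2.91×26.8×(857−637) = 17200 J.
Q = ΔU + W = -18300 J.
State after step 1: P = 2960 kPa, V = 7.01 L, T = 857 K.
Step 2 — Isothermal: T stays 857 K; PV = const ⇒ V₂ = 1.49 L, P₂ = 13900 kPa.
ΔU = 0 (ideal gas, T constant).
W = nRT ln(V₂/V₁) = 2.91×8.314×857×ln(0.213) = -32100 J.
Q = ΔU + W = -32100 J.
Net over both steps: W = -67600 J, Q = -50400 J, ΔU = 17200 J.

-50400 J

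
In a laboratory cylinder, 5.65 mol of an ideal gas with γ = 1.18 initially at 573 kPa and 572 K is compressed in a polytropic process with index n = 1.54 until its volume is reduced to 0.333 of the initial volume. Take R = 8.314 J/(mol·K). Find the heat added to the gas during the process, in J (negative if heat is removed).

80700 J

V₁ = nRT₁/P₁ = 5.65×8.314×572/573 = 46.9 L.
Polytropic n=1.54: T₂ = T₁(V₁/V₂)^(n−1) = 572×(3.00)^0.54 = 1040 K; P₂ = P₁(V₁/V₂)^n = 3120 kPa.
W = (P₁V₁−P₂V₂)/(n−1) = (573×46.9−3120×15.6)/0.54 = -40300 J.
ΔU = nCvΔT = 5.65×46.2×(1040−572) = 121000 J.
Q = ΔU + W = 80700 J.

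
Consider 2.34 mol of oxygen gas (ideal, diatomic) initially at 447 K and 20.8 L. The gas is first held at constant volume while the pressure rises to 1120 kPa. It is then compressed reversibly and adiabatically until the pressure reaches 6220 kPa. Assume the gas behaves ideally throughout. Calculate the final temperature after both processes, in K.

1950 K

P₁ = nRT₁/V₁ = 2.34×8.314×447/20.8 = 418 kPa.
Step 1 — Isochoric: V stays 20.8 L; P/T = const ⇒ T₂ = 1200 K, P₂ = 1120 kPa.
W = 0 (no volume change).
ΔU = nCvΔT = 2.34×20.8×(1200−447) = 36500 J.
Q = ΔU = 36500 J.
State after step 1: P = 1120 kPa, V = 20.8 L, T = 1200 K.
Step 2 — Adiabatic: T₂/T₁ = (P₂/P₁)^((γ−1)/γ) ⇒ T₂ = 1200×(5.55)^0.286 = 1950 K; V₂ = 6.11 L.
ΔU = nCvΔT = 2.34×20.8×(1950−1200) = 36800 J.
Q = 0 for an adiabatic process, so W = −ΔU = -36800 J.
Net over both steps: W = -36800 J, Q = 36500 J, ΔU = 73300 J.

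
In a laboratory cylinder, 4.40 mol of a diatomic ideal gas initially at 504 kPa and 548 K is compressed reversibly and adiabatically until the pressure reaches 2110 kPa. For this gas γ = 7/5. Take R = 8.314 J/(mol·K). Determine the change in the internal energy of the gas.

V₁ = nRT₁/P₁ = 4.40×8.314×548/504 = 39.8 L.
Adiabatic: T₂/T₁ = (P₂/P₁)^((γ−1)/γ) ⇒ T₂ = 548×(4.19)^0.286 = 825 K; V₂ = 14.3 L.
For an ideal gas ΔU = nCvΔT with Cv = (5/2)R = 20.8 J/(mol·K).
ΔU = 4.40×20.8×(825−548) = 25300 J.

25300 J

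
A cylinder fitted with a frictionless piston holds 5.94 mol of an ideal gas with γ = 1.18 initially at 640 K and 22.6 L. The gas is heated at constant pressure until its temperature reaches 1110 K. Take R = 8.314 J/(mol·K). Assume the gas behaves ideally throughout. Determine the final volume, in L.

P₁ = nRT₁/V₁ = 5.94×8.314×640/22.6 = 1400 kPa.
Isobaric: P stays 1400 kPa; V/T = const ⇒ T₂ = 1110 K, V₂ = 39.2 L.

39.2 L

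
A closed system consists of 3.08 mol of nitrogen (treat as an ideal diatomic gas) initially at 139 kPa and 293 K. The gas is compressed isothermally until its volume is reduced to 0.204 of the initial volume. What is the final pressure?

V₁ = nRT₁/P₁ = 3.08×8.314×293/139 = 54.0 L.
Isothermal: T stays 293 K; PV = const ⇒ V₂ = 11.0 L, P₂ = 681 kPa.

681 kPa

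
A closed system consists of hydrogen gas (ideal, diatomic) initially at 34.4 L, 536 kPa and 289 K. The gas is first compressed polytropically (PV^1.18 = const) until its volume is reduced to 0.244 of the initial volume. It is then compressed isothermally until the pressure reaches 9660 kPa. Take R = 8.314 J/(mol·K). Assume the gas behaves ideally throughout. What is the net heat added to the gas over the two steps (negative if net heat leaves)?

-45500 J

n = P₁V₁/(RT₁) = 536×34.4/(8.314×289) = 7.67 mol.
Step 1 — Polytropic n=1.18: T₂ = T₁(V₁/V₂)^(n−1) = 289×(4.10)^0.18 = 373 K; P₂ = P₁(V₁/V₂)^n = 2830 kPa.
W = (P₁V₁−P₂V₂)/(n−1) = (536×34.4−2830×8.39)/0.18 = -29600 J.
ΔU = nCvΔT = 7.67×20.8×(373−289) = 13300 J.
Q = ΔU + W = -16300 J.
State after step 1: P = 2830 kPa, V = 8.39 L, T = 373 K.
Step 2 — Isothermal: T stays 373 K; PV = const ⇒ V₂ = 2.46 L, P₂ = 9660 kPa.
ΔU = 0 (ideal gas, T constant).
W = nRT ln(V₂/V₁) = 7.67×8.314×373×ln(0.293) = -29200 J.
Q = ΔU + W = -29200 J.
Net over both steps: W = -58800 J, Q = -45500 J, ΔU = 13300 J.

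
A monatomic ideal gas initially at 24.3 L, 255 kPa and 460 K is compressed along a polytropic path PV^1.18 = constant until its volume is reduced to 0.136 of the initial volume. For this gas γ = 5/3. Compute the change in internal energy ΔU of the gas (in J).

4020 J

n = P₁V₁/(RT₁) = 255×24.3/(8.314×460) = 1.62 mol.
Polytropic n=1.18: T₂ = T₁(V₁/V₂)^(n−1) = 460×(7.35)^0.18 = 659 K; P₂ = P₁(V₁/V₂)^n = 2690 kPa.
For an ideal gas ΔU = nCvΔT with Cv = (3/2)R = 12.5 J/(mol·K).
ΔU = 1.62×12.5×(659−460) = 4020 J.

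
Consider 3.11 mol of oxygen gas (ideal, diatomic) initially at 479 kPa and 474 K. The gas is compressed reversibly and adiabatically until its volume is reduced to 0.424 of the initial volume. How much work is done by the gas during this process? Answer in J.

-12500 J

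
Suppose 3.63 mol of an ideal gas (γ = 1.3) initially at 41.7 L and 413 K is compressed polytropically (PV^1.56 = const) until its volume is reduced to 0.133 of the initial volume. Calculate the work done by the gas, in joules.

P₁ = nRT₁/V₁ = 3.63×8.314×413/41.7 = 299 kPa.
Polytropic n=1.56: T₂ = T₁(V₁/V₂)^(n−1) = 413×(7.52)^0.56 = 1280 K; P₂ = P₁(V₁/V₂)^n = 6960 kPa.
W = (P₁V₁−P₂V₂)/(n−1) = (299×41.7−6960×5.55)/0.56 = -46600 J.

-46600 J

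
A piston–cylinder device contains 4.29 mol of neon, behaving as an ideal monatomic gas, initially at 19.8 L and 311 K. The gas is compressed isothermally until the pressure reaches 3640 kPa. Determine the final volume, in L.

P₁ = nRT₁/V₁ = 4.29×8.314×311/19.8 = 560 kPa.
Isothermal: T stays 311 K; PV = const ⇒ V₂ = 3.05 L, P₂ = 3640 kPa.

3.05 L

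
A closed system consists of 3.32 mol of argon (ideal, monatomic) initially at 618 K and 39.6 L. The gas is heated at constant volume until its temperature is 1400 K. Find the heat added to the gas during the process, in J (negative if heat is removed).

P₁ = nRT₁/V₁ = 3.32×8.314×618/39.6 = 431 kPa.
Isochoric: V stays 39.6 L; P/T = const ⇒ T₂ = 1400 K, P₂ = 976 kPa.
W = 0 (no volume change).
ΔU = nCvΔT = 3.32×12.5×(1400−618) = 32400 J.
Q = ΔU = 32400 J.

32400 J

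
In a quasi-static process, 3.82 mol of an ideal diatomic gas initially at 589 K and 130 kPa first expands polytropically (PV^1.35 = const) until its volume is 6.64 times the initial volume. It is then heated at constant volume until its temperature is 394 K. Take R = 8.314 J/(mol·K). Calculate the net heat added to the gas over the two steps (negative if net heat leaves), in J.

V₁ = nRT₁/P₁ = 3.82×8.314×589/130 = 144 L.
Step 1 — Polytropic n=1.35: T₂ = T₁(V₁/V₂)^(n−1) = 589×(0.151)^0.35 = 304 K; P₂ = P₁(V₁/V₂)^n = 10.1 kPa.
W = (P₁V₁−P₂V₂)/(n−1) = (130×144−10.1×955)/0.35 = 25900 J.
ΔU = nCvΔT = 3.82×20.8×(304−589) = -22700 J.
Q = ΔU + W = 3240 J.
State after step 1: P = 10.1 kPa, V = 955 L, T = 304 K.
Step 2 — Isochoric: V stays 955 L; P/T = const ⇒ T₂ = 394 K, P₂ = 13.1 kPa.
W = 0 (no volume change).
ΔU = nCvΔT = 3.82×20.8×(394−304) = 7170 J.
Q = ΔU = 7170 J.
Net over both steps: W = 25900 J, Q = 10400 J, ΔU = -15500 J.

10400 J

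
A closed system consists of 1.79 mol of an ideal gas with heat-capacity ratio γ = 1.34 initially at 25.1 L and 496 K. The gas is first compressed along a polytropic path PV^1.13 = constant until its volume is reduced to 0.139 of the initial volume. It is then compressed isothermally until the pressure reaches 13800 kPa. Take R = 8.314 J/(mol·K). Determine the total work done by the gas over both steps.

-32000 J

P₁ = nRT₁/V₁ = 1.79×8.314×496/25.1 = 294 kPa.
Step 1 — Polytropic n=1.13: T₂ = T₁(V₁/V₂)^(n−1) = 496×(7.19)^0.13 = 641 K; P₂ = P₁(V₁/V₂)^n = 2730 kPa.
W = (P₁V₁−P₂V₂)/(n−1) = (294×25.1−2730×3.49)/0.13 = -16600 J.
ΔU = nCvΔT = 1.79×24.5×(641−496) = 6350 J.
Q = ΔU + W = -10300 J.
State after step 1: P = 2730 kPa, V = 3.49 L, T = 641 K.
Step 2 — Isothermal: T stays 641 K; PV = const ⇒ V₂ = 0.691 L, P₂ = 13800 kPa.
ΔU = 0 (ideal gas, T constant).
W = nRT ln(V₂/V₁) = 1.79×8.314×641×ln(0.198) = -15400 J.
Q = ΔU + W = -15400 J.
Net over both steps: W = -32000 J, Q = -25700 J, ΔU = 6350 J.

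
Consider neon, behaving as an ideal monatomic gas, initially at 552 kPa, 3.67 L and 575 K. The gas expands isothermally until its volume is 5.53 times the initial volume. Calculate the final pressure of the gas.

Isothermal: T stays 575 K; PV = const ⇒ V₂ = 20.3 L, P₂ = 99.8 kPa.

99.8 kPa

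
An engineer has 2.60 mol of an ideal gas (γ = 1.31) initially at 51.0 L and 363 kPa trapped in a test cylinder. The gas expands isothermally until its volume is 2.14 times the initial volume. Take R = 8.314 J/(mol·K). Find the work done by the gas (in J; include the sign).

14100 J

T₁ = P₁V₁/(nR) = 363×51.0/(2.60×8.314) = 856 K.
Isothermal: T stays 856 K; PV = const ⇒ V₂ = 109 L, P₂ = 170 kPa.
W = nRT ln(V₂/V₁) = 2.60×8.314×856×ln(2.14) = 14100 J.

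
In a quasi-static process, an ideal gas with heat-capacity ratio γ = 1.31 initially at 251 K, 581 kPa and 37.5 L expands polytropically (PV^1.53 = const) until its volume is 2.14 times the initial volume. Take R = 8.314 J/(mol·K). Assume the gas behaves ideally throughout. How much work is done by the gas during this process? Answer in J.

13600 J

n = P₁V₁/(RT₁) = 581×37.5/(8.314×251) = 10.4 mol.
Polytropic n=1.53: T₂ = T₁(V₁/V₂)^(n−1) = 251×(0.467)^0.53 = 168 K; P₂ = P₁(V₁/V₂)^n = 181 kPa.
W = (P₁V₁−P₂V₂)/(n−1) = (581×37.5−181×80.2)/0.53 = 13600 J.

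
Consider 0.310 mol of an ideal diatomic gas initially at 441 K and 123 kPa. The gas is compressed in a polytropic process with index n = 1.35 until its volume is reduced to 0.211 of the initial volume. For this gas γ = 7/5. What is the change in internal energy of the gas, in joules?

V₁ = nRT₁/P₁ = 0.310×8.314×441/123 = 9.24 L.
Polytropic n=1.35: T₂ = T₁(V₁/V₂)^(n−1) = 441×(4.74)^0.35 = 760 K; P₂ = P₁(V₁/V₂)^n = 1000 kPa.
For an ideal gas ΔU = nCvΔT with Cv = (5/2)R = 20.8 J/(mol·K).
ΔU = 0.310×20.8×(760−441) = 2060 J.

2060 J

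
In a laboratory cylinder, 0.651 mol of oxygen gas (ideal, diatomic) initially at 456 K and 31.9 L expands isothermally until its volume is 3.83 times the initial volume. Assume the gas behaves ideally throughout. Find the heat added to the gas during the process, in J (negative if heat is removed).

3310 J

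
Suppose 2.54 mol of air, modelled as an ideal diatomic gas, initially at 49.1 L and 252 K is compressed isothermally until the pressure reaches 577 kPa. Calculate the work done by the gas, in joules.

P₁ = nRT₁/V₁ = 2.54×8.314×252/49.1 = 108 kPa.
Isothermal: T stays 252 K; PV = const ⇒ V₂ = 9.22 L, P₂ = 577 kPa.
W = nRT ln(V₂/V₁) = 2.54×8.314×252×ln(0.188) = -8900 J.

-8900 J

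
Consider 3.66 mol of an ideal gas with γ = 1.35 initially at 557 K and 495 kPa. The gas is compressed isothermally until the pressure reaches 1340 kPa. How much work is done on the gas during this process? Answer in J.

V₁ = nRT₁/P₁ = 3.66×8.314×557/495 = 34.2 L.
Isothermal: T stays 557 K; PV = const ⇒ V₂ = 12.6 L, P₂ = 1340 kPa.
W = nRT ln(V₂/V₁) = 3.66×8.314×557×ln(0.369) = -16900 J.
Work done on the gas = −W_by = 16900 J.

16900 J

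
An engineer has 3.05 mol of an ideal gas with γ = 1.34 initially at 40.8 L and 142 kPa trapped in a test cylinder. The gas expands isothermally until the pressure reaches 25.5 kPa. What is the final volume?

T₁ = P₁V₁/(nR) = 142×40.8/(3.05×8.314) = 228 K.
Isothermal: T stays 228 K; PV = const ⇒ V₂ = 227 L, P₂ = 25.5 kPa.

227 L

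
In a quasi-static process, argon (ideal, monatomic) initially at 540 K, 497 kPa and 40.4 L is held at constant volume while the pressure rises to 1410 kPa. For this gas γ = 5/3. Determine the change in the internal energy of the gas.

55300 J

n = P₁V₁/(RT₁) = 497×40.4/(8.314×540) = 4.47 mol.
Isochoric: V stays 40.4 L; P/T = const ⇒ T₂ = 1530 K, P₂ = 1410 kPa.
For an ideal gas ΔU = nCvΔT with Cv = (3/2)R = 12.5 J/(mol·K).
ΔU = 4.47×12.5×(1530−540) = 55300 J.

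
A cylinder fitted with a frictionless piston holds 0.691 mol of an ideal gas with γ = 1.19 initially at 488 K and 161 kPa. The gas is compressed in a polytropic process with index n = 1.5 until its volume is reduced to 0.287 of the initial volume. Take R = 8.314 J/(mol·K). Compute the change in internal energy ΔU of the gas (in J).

V₁ = nRT₁/P₁ = 0.691×8.314×488/161 = 17.4 L.
Polytropic n=1.5: T₂ = T₁(V₁/V₂)^(n−1) = 488×(3.48)^0.50 = 911 K; P₂ = P₁(V₁/V₂)^n = 1050 kPa.
For an ideal gas ΔU = nCvΔT with Cv = R/(γ−1) = 43.8 J/(mol·K).
ΔU = 0.691×43.8×(911−488) = 12800 J.

12800 J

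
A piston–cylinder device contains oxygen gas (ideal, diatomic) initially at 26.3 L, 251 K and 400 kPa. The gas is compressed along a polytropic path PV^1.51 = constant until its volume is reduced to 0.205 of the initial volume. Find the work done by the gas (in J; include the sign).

n = P₁V₁/(RT₁) = 400×26.3/(8.314×251) = 5.04 mol.
Polytropic n=1.51: T₂ = T₁(V₁/V₂)^(n−1) = 251×(4.88)^0.51 = 563 K; P₂ = P₁(V₁/V₂)^n = 4380 kPa.
W = (P₁V₁−P₂V₂)/(n−1) = (400×26.3−4380×5.39)/0.51 = -25700 J.

-25700 J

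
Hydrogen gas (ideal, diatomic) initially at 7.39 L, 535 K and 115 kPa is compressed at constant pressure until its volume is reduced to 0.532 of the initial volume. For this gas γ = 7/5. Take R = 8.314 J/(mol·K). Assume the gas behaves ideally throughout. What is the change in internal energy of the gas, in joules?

-994 J

n = P₁V₁/(RT₁) = 115×7.39/(8.314×535) = 0.191 mol.
Isobaric: P stays 115 kPa; V/T = const ⇒ T₂ = 285 K, V₂ = 3.93 L.
For an ideal gas ΔU = nCvΔT with Cv = (5/2)R = 20.8 J/(mol·K).
ΔU = 0.191×20.8×(285−535) = -994 J.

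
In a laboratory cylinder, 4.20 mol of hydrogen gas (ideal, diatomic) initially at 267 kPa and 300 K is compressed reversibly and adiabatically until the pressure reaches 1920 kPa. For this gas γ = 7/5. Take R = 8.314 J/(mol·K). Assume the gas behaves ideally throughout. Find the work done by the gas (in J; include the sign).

V₁ = nRT₁/P₁ = 4.20×8.314×300/267 = 39.2 L.
Adiabatic: T₂/T₁ = (P₂/P₁)^((γ−1)/γ) ⇒ T₂ = 300×(7.19)^0.286 = 527 K; V₂ = 9.59 L.
ΔU = nCvΔT = 4.20×20.8×(527−300) = 19800 J.
Q = 0 for an adiabatic process, so W = −ΔU = -19800 J.

-19800 J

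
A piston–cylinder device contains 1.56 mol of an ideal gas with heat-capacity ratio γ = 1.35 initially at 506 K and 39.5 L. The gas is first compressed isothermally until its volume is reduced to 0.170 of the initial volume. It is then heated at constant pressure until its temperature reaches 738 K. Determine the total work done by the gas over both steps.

-8620 J

P₁ = nRT₁/V₁ = 1.56×8.314×506/39.5 = 166 kPa.
Step 1 — Isothermal: T stays 506 K; PV = const ⇒ V₂ = 6.72 L, P₂ = 977 kPa.
ΔU = 0 (ideal gas, T constant).
W = nRT ln(V₂/V₁) = 1.56×8.314×506×ln(0.170) = -11600 J.
Q = ΔU + W = -11600 J.
State after step 1: P = 977 kPa, V = 6.72 L, T = 506 K.
Step 2 — Isobaric: P stays 977 kPa; V/T = const ⇒ T₂ = 738 K, V₂ = 9.79 L.
W = PΔV = 977×(9.79−6.72) kPa·L = 3010 J.
ΔU = nCvΔT = 1.56×23.8×(738−506) = 8600 J.
Q = ΔU + W = nCpΔT = 11600 J.
Net over both steps: W = -8620 J, Q = -22.7 J, ΔU = 8600 J.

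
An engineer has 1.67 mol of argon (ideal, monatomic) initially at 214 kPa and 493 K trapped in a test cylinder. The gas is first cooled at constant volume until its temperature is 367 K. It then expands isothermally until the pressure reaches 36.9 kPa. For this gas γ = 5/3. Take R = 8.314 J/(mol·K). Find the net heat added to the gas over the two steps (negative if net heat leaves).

4830 J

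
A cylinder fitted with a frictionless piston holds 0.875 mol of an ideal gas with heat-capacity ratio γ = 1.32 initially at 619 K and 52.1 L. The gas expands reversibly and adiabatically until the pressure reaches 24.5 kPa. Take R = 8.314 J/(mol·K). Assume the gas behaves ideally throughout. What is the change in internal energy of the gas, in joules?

P₁ = nRT₁/V₁ = 0.875×8.314×619/52.1 = 86.4 kPa.
Adiabatic: T₂/T₁ = (P₂/P₁)^((γ−1)/γ) ⇒ T₂ = 619×(0.283)^0.242 = 456 K; V₂ = 135 L.
For an ideal gas ΔU = nCvΔT with Cv = R/(γ−1) = 26.0 J/(mol·K).
ΔU = 0.875×26.0×(456−619) = -3710 J.

-3710 J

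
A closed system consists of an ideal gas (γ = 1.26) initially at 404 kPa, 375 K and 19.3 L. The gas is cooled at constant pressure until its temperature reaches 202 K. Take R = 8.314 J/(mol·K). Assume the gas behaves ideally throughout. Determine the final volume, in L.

10.4 L

Isobaric: P stays 404 kPa; V/T = const ⇒ T₂ = 202 K, V₂ = 10.4 L.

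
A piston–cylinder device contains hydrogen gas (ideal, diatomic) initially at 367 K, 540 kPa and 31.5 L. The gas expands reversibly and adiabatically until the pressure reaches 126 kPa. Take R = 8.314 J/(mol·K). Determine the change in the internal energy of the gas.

-14500 J

n = P₁V₁/(RT₁) = 540×31.5/(8.314×367) = 5.57 mol.
Adiabatic: T₂/T₁ = (P₂/P₁)^((γ−1)/γ) ⇒ T₂ = 367×(0.233)^0.286 = 242 K; V₂ = 89.1 L.
For an ideal gas ΔU = nCvΔT with Cv = (5/2)R = 20.8 J/(mol·K).
ΔU = 5.57×20.8×(242−367) = -14500 J.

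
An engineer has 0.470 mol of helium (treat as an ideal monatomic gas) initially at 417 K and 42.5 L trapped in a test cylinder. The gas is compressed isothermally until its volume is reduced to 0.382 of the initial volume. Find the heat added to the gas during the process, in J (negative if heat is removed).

P₁ = nRT₁/V₁ = 0.470×8.314×417/42.5 = 38.3 kPa.
Isothermal: T stays 417 K; PV = const ⇒ V₂ = 16.2 L, P₂ = 100 kPa.
ΔU = 0 (ideal gas, T constant).
W = nRT ln(V₂/V₁) = 0.470×8.314×417×ln(0.382) = -1570 J.
Q = ΔU + W = -1570 J.

-1570 J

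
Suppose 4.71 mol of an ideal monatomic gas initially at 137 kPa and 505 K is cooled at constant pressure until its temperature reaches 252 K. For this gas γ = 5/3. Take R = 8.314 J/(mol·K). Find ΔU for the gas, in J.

V₁ = nRT₁/P₁ = 4.71×8.314×505/137 = 144 L.
Isobaric: P stays 137 kPa; V/T = const ⇒ T₂ = 252 K, V₂ = 72.0 L.
For an ideal gas ΔU = nCvΔT with Cv = (3/2)R = 12.5 J/(mol·K).
ΔU = 4.71×12.5×(252−505) = -14900 J.

-14900 J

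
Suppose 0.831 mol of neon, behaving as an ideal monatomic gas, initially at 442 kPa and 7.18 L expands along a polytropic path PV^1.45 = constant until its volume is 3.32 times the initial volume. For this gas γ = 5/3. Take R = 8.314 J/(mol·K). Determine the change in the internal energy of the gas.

T₁ = P₁V₁/(nR) = 442×7.18/(0.831×8.314) = 459 K.
Polytropic n=1.45: T₂ = T₁(V₁/V₂)^(n−1) = 459×(0.301)^0.45 = 268 K; P₂ = P₁(V₁/V₂)^n = 77.6 kPa.
For an ideal gas ΔU = nCvΔT with Cv = (3/2)R = 12.5 J/(mol·K).
ΔU = 0.831×12.5×(268−459) = -1990 J.

-1990 J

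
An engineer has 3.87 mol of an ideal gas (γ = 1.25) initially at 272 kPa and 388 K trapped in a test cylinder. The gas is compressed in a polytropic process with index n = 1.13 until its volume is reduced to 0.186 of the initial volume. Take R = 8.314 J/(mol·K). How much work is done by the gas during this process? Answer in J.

-23500 J

V₁ = nRT₁/P₁ = 3.87×8.314×388/272 = 45.9 L.
Polytropic n=1.13: T₂ = T₁(V₁/V₂)^(n−1) = 388×(5.38)^0.13 = 483 K; P₂ = P₁(V₁/V₂)^n = 1820 kPa.
W = (P₁V₁−P₂V₂)/(n−1) = (272×45.9−1820×8.54)/0.13 = -23500 J.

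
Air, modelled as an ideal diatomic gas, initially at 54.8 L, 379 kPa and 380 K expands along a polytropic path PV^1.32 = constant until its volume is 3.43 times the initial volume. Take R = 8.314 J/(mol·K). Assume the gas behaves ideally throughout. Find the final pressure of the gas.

74.5 kPa

Polytropic n=1.32: T₂ = T₁(V₁/V₂)^(n−1) = 380×(0.292)^0.32 = 256 K; P₂ = P₁(V₁/V₂)^n = 74.5 kPa.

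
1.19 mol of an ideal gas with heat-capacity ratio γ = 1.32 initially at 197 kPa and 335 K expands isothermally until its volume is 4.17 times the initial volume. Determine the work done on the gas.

-4730 J

V₁ = nRT₁/P₁ = 1.19×8.314×335/197 = 16.8 L.
Isothermal: T stays 335 K; PV = const ⇒ V₂ = 70.2 L, P₂ = 47.2 kPa.
W = nRT ln(V₂/V₁) = 1.19×8.314×335×ln(4.17) = 4730 J.
Work done on the gas = −W_by = -4730 J.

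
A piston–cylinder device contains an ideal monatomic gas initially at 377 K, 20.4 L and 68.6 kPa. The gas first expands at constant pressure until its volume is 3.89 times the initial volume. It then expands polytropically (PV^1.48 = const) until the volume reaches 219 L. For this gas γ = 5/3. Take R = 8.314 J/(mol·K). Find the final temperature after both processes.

n = P₁V₁/(RT₁) = 68.6×20.4/(8.314×377) = 0.446 mol.
Step 1 — Isobaric: P stays 68.6 kPa; V/T = const ⇒ T₂ = 1470 K, V₂ = 79.4 L.
W = PΔV = 68.6×(79.4−20.4) kPa·L = 4040 J.
ΔU = nCvΔT = 0.446×12.5×(1470−377) = 6070 J.
Q = ΔU + W = nCpΔT = 10100 J.
State after step 1: P = 68.6 kPa, V = 79.4 L, T = 1470 K.
Step 2 — Polytropic n=1.48: T₂ = T₁(V₁/V₂)^(n−1) = 1470×(0.362)^0.48 = 901 K; P₂ = P₁(V₁/V₂)^n = 15.3 kPa.
W = (P₁V₁−P₂V₂)/(n−1) = (68.6×79.4−15.3×219)/0.48 = 4370 J.
ΔU = nCvΔT = 0.446×12.5×(901−1470) = -3150 J.
Q = ΔU + W = 1220 J.
Net over both steps: W = 8420 J, Q = 11300 J, ΔU = 2920 J.

901 K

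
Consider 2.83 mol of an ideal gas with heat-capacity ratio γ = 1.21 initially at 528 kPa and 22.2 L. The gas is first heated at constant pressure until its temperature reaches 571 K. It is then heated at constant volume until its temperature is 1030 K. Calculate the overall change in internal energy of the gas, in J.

T₁ = P₁V₁/(nR) = 528×22.2/(2.83×8.314) = 498 K.
Step 1 — Isobaric: P stays 528 kPa; V/T = const ⇒ T₂ = 571 K, V₂ = 25.4 L.
W = PΔV = 528×(25.4−22.2) kPa·L = 1710 J.
ΔU = nCvΔT = 2.83×39.6×(571−498) = 8160 J.
Q = ΔU + W = nCpΔT = 9870 J.
State after step 1: P = 528 kPa, V = 25.4 L, T = 571 K.
Step 2 — Isochoric: V stays 25.4 L; P/T = const ⇒ T₂ = 1030 K, P₂ = 952 kPa.
W = 0 (no volume change).
ΔU = nCvΔT = 2.83×39.6×(1030−571) = 51400 J.
Q = ΔU = 51400 J.
Net over both steps: W = 1710 J, Q = 61300 J, ΔU = 59600 J.

59600 J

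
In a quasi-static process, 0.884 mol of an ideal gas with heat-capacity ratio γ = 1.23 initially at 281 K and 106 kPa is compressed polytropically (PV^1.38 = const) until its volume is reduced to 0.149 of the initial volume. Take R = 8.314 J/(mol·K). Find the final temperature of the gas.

V₁ = nRT₁/P₁ = 0.884×8.314×281/106 = 19.5 L.
Polytropic n=1.38: T₂ = T₁(V₁/V₂)^(n−1) = 281×(6.71)^0.38 = 579 K; P₂ = P₁(V₁/V₂)^n = 1470 kPa.

579 K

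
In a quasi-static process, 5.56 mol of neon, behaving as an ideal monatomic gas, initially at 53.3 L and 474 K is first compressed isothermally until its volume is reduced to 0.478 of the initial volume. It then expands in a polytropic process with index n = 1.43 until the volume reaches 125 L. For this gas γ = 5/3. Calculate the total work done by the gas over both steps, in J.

9070 J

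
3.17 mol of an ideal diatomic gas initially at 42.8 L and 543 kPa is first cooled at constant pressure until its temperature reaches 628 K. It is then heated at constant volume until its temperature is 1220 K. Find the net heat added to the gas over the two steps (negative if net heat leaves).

T₁ = P₁V₁/(nR) = 543×42.8/(3.17×8.314) = 882 K.
Step 1 — Isobaric: P stays 543 kPa; V/T = const ⇒ T₂ = 628 K, V₂ = 30.5 L.
W = PΔV = 543×(30.5−42.8) kPa·L = -6690 J.
ΔU = nCvΔT = 3.17×20.8×(628−882) = -16700 J.
Q = ΔU + W = nCpΔT = -23400 J.
State after step 1: P = 543 kPa, V = 30.5 L, T = 628 K.
Step 2 — Isochoric: V stays 30.5 L; P/T = const ⇒ T₂ = 1220 K, P₂ = 1050 kPa.
W = 0 (no volume change).
ΔU = nCvΔT = 3.17×20.8×(1220−628) = 39000 J.
Q = ΔU = 39000 J.
Net over both steps: W = -6690 J, Q = 15600 J, ΔU = 22300 J.

15600 J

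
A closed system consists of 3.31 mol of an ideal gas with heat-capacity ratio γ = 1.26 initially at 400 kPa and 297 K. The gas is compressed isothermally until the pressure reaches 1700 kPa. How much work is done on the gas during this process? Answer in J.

V₁ = nRT₁/P₁ = 3.31×8.314×297/400 = 20.4 L.
Isothermal: T stays 297 K; PV = const ⇒ V₂ = 4.81 L, P₂ = 1700 kPa.
W = nRT ln(V₂/V₁) = 3.31×8.314×297×ln(0.235) = -11800 J.
Work done on the gas = −W_by = 11800 J.

11800 J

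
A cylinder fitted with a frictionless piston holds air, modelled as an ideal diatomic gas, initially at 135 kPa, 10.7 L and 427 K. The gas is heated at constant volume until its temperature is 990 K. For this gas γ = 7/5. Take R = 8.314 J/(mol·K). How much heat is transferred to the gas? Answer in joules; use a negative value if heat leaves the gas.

4760 J

n = P₁V₁/(RT₁) = 135×10.7/(8.314×427) = 0.407 mol.
Isochoric: V stays 10.7 L; P/T = const ⇒ T₂ = 990 K, P₂ = 313 kPa.
W = 0 (no volume change).
ΔU = nCvΔT = 0.407×20.8×(990−427) = 4760 J.
Q = ΔU = 4760 J.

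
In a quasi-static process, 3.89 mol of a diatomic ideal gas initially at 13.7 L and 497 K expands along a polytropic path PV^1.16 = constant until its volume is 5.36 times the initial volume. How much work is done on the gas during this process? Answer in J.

P₁ = nRT₁/V₁ = 3.89×8.314×497/13.7 = 1170 kPa.
Polytropic n=1.16: T₂ = T₁(V₁/V₂)^(n−1) = 497×(0.187)^0.16 = 380 K; P₂ = P₁(V₁/V₂)^n = 167 kPa.
W = (P₁V₁−P₂V₂)/(n−1) = (1170×13.7−167×73.4)/0.16 = 23700 J.
Work done on the gas = −W_by = -23700 J.

-23700 J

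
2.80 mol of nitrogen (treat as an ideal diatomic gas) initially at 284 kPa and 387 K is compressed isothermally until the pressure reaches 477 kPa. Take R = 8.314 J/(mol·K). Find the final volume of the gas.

V₁ = nRT₁/P₁ = 2.80×8.314×387/284 = 31.7 L.
Isothermal: T stays 387 K; PV = const ⇒ V₂ = 18.9 L, P₂ = 477 kPa.

18.9 L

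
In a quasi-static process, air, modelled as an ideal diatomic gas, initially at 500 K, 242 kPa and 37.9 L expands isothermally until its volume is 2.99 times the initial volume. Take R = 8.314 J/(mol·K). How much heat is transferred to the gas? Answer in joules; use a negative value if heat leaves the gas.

10000 J

n = P₁V₁/(RT₁) = 242×37.9/(8.314×500) = 2.21 mol.
Isothermal: T stays 500 K; PV = const ⇒ V₂ = 113 L, P₂ = 80.9 kPa.
ΔU = 0 (ideal gas, T constant).
W = nRT ln(V₂/V₁) = 2.21×8.314×500×ln(2.99) = 10000 J.
Q = ΔU + W = 10000 J.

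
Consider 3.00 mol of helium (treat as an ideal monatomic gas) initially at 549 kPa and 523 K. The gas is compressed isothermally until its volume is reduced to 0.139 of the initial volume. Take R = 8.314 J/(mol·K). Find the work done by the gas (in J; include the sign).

-25700 J

V₁ = nRT₁/P₁ = 3.00×8.314×523/549 = 23.8 L.
Isothermal: T stays 523 K; PV = const ⇒ V₂ = 3.30 L, P₂ = 3950 kPa.
W = nRT ln(V₂/V₁) = 3.00×8.314×523×ln(0.139) = -25700 J.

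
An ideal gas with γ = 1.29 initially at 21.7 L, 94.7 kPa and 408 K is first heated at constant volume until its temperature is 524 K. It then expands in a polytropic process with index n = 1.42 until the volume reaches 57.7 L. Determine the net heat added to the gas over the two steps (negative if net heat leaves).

1070 J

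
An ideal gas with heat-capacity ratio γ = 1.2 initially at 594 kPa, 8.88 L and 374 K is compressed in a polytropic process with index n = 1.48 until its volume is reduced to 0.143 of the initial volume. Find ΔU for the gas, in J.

n = P₁V₁/(RT₁) = 594×8.88/(8.314×374) = 1.70 mol.
Polytropic n=1.48: T₂ = T₁(V₁/V₂)^(n−1) = 374×(6.99)^0.48 = 951 K; P₂ = P₁(V₁/V₂)^n = 10600 kPa.
For an ideal gas ΔU = nCvΔT with Cv = R/(γ−1) = 41.6 J/(mol·K).
ΔU = 1.70×41.6×(951−374) = 40700 J.

40700 J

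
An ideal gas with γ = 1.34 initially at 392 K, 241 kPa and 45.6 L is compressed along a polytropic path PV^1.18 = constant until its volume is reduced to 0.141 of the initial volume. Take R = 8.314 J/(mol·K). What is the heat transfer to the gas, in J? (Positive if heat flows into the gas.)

n = P₁V₁/(RT₁) = 241×45.6/(8.314×392) = 3.37 mol.
Polytropic n=1.18: T₂ = T₁(V₁/V₂)^(n−1) = 392×(7.09)^0.18 = 558 K; P₂ = P₁(V₁/V₂)^n = 2430 kPa.
W = (P₁V₁−P₂V₂)/(n−1) = (241×45.6−2430×6.43)/0.18 = -25800 J.
ΔU = nCvΔT = 3.37×24.5×(558−392) = 13700 J.
Q = ΔU + W = -12100 J.

-12100 J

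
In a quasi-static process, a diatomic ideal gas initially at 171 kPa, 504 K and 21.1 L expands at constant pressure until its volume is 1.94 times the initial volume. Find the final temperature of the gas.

978 K

Isobaric: P stays 171 kPa; V/T = const ⇒ T₂ = 978 K, V₂ = 40.9 L.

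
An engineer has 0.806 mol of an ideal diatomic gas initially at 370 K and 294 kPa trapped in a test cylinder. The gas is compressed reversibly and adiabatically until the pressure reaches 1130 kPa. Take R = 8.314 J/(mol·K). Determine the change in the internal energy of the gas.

2910 J

V₁ = nRT₁/P₁ = 0.806×8.314×370/294 = 8.43 L.
Adiabatic: T₂/T₁ = (P₂/P₁)^((γ−1)/γ) ⇒ T₂ = 370×(3.84)^0.286 = 544 K; V₂ = 3.22 L.
For an ideal gas ΔU = nCvΔT with Cv = (5/2)R = 20.8 J/(mol·K).
ΔU = 0.806×20.8×(544−370) = 2910 J.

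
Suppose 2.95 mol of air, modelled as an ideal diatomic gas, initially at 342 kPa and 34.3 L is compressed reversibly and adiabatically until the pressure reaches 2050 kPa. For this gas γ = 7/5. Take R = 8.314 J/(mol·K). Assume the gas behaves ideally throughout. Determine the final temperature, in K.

T₁ = P₁V₁/(nR) = 342×34.3/(2.95×8.314) = 478 K.
Adiabatic: T₂/T₁ = (P₂/P₁)^((γ−1)/γ) ⇒ T₂ = 478×(5.99)^0.286 = 798 K; V₂ = 9.54 L.

798 K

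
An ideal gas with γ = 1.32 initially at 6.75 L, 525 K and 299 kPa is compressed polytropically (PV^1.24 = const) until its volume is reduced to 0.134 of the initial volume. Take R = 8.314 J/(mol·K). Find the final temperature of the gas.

850 K

Polytropic n=1.24: T₂ = T₁(V₁/V₂)^(n−1) = 525×(7.46)^0.24 = 850 K; P₂ = P₁(V₁/V₂)^n = 3610 kPa.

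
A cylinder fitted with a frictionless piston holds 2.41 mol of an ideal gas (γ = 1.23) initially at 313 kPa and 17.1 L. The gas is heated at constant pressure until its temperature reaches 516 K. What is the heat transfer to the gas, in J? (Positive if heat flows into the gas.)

T₁ = P₁V₁/(nR) = 313×17.1/(2.41×8.314) = 267 K.
Isobaric: P stays 313 kPa; V/T = const ⇒ T₂ = 516 K, V₂ = 33.0 L.
W = PΔV = 313×(33.0−17.1) kPa·L = 4990 J.
ΔU = nCvΔT = 2.41×36.1×(516−267) = 21700 J.
Q = ΔU + W = nCpΔT = 26700 J.

26700 J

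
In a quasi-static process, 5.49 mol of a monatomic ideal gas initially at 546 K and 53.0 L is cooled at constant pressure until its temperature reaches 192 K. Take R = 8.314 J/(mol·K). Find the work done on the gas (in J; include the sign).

16200 J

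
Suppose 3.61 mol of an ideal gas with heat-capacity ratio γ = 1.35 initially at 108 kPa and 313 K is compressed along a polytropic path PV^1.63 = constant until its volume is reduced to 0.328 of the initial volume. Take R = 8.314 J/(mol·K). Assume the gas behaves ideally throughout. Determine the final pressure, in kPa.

V₁ = nRT₁/P₁ = 3.61×8.314×313/108 = 87.0 L.
Polytropic n=1.63: T₂ = T₁(V₁/V₂)^(n−1) = 313×(3.05)^0.63 = 632 K; P₂ = P₁(V₁/V₂)^n = 665 kPa.

665 kPa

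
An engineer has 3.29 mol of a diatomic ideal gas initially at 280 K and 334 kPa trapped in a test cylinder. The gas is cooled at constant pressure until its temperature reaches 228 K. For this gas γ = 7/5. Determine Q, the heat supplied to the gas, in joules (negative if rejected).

V₁ = nRT₁/P₁ = 3.29×8.314×280/334 = 22.9 L.
Isobaric: P stays 334 kPa; V/T = const ⇒ T₂ = 228 K, V₂ = 18.7 L.
W = PΔV = 334×(18.7−22.9) kPa·L = -1420 J.
ΔU = nCvΔT = 3.29×20.8×(228−280) = -3560 J.
Q = ΔU + W = nCpΔT = -4980 J.

-4980 J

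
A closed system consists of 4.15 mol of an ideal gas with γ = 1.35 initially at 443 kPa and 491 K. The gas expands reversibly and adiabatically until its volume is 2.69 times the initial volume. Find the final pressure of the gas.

V₁ = nRT₁/P₁ = 4.15×8.314×491/443 = 38.2 L.
Adiabatic: TV^(γ−1) = const ⇒ T₂ = 491×(0.372)^0.350 = 347 K; PV^γ = const ⇒ P₂ = 116 kPa.

116 kPa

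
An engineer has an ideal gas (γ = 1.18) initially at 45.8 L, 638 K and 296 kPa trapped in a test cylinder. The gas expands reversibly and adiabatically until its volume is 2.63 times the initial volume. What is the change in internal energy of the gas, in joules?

-12000 J

n = P₁V₁/(RT₁) = 296×45.8/(8.314×638) = 2.56 mol.
Adiabatic: TV^(γ−1) = const ⇒ T₂ = 638×(0.380)^0.180 = 536 K; PV^γ = const ⇒ P₂ = 94.6 kPa.
For an ideal gas ΔU = nCvΔT with Cv = R/(γ−1) = 46.2 J/(mol·K).
ΔU = 2.56×46.2×(536−638) = -12000 J.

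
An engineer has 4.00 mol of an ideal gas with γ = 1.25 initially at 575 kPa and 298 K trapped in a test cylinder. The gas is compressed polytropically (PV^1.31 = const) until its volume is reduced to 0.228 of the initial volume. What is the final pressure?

3990 kPa

V₁ = nRT₁/P₁ = 4.00×8.314×298/575 = 17.2 L.
Polytropic n=1.31: T₂ = T₁(V₁/V₂)^(n−1) = 298×(4.39)^0.31 = 471 K; P₂ = P₁(V₁/V₂)^n = 3990 kPa.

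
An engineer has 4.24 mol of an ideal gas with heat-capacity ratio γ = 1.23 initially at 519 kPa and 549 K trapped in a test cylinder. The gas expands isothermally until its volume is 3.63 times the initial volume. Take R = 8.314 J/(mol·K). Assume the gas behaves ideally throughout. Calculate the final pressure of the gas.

V₁ = nRT₁/P₁ = 4.24×8.314×549/519 = 37.3 L.
Isothermal: T stays 549 K; PV = const ⇒ V₂ = 135 L, P₂ = 143 kPa.

143 kPa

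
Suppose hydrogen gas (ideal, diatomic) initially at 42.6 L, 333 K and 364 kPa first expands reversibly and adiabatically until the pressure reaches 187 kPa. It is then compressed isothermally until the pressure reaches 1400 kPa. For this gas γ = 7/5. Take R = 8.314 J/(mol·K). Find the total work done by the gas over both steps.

-19100 J

n = P₁V₁/(RT₁) = 364×42.6/(8.314×333) = 5.60 mol.
Step 1 — Adiabatic: T₂/T₁ = (P₂/P₁)^((γ−1)/γ) ⇒ T₂ = 333×(0.514)^0.286 = 275 K; V₂ = 68.6 L.
ΔU = nCvΔT = 5.60×20.8×(275−333) = -6720 J.
Q = 0 for an adiabatic process, so W = −ΔU = 6720 J.
State after step 1: P = 187 kPa, V = 68.6 L, T = 275 K.
Step 2 — Isothermal: T stays 275 K; PV = const ⇒ V₂ = 9.16 L, P₂ = 1400 kPa.
ΔU = 0 (ideal gas, T constant).
W = nRT ln(V₂/V₁) = 5.60×8.314×275×ln(0.134) = -25800 J.
Q = ΔU + W = -25800 J.
Net over both steps: W = -19100 J, Q = -25800 J, ΔU = -6720 J.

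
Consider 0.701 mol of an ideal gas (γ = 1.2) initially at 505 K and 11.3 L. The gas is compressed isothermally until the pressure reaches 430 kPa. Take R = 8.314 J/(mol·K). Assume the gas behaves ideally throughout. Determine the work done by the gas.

P₁ = nRT₁/V₁ = 0.701×8.314×505/11.3 = 260 kPa.
Isothermal: T stays 505 K; PV = const ⇒ V₂ = 6.84 L, P₂ = 430 kPa.
W = nRT ln(V₂/V₁) = 0.701×8.314×505×ln(0.606) = -1480 J.

-1480 J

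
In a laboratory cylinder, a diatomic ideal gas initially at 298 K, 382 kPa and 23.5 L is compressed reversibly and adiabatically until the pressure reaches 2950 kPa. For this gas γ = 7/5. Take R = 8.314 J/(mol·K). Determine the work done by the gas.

n = P₁V₁/(RT₁) = 382×23.5/(8.314×298) = 3.62 mol.
Adiabatic: T₂/T₁ = (P₂/P₁)^((γ−1)/γ) ⇒ T₂ = 298×(7.72)^0.286 = 534 K; V₂ = 5.46 L.
ΔU = nCvΔT = 3.62×20.8×(534−298) = 17800 J.
Q = 0 for an adiabatic process, so W = −ΔU = -17800 J.

-17800 J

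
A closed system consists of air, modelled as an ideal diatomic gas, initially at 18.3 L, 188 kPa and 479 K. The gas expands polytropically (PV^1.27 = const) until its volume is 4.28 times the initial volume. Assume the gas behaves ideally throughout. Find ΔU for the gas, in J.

-2790 J

n = P₁V₁/(RT₁) = 188×18.3/(8.314×479) = 0.864 mol.
Polytropic n=1.27: T₂ = T₁(V₁/V₂)^(n−1) = 479×(0.234)^0.27 = 323 K; P₂ = P₁(V₁/V₂)^n = 29.7 kPa.
For an ideal gas ΔU = nCvΔT with Cv = (5/2)R = 20.8 J/(mol·K).
ΔU = 0.864×20.8×(323−479) = -2790 J.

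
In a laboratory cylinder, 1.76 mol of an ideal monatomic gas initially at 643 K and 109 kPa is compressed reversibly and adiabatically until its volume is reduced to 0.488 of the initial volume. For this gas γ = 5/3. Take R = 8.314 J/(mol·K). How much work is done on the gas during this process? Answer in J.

V₁ = nRT₁/P₁ = 1.76×8.314×643/109 = 86.3 L.
Adiabatic: TV^(γ−1) = const ⇒ T₂ = 643×(2.05)^0.667 = 1040 K; PV^γ = const ⇒ P₂ = 360 kPa.
ΔU = nCvΔT = 1.76×12.5×(1040−643) = 8660 J.
Q = 0 for an adiabatic process, so W = −ΔU = -8660 J.
Work done on the gas = −W_by = 8660 J.

8660 J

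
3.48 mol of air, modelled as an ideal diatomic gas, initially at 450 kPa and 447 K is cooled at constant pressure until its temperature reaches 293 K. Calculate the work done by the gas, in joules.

-4460 J

V₁ = nRT₁/P₁ = 3.48×8.314×447/450 = 28.7 L.
Isobaric: P stays 450 kPa; V/T = const ⇒ T₂ = 293 K, V₂ = 18.8 L.
W = PΔV = 450×(18.8−28.7) kPa·L = -4460 J.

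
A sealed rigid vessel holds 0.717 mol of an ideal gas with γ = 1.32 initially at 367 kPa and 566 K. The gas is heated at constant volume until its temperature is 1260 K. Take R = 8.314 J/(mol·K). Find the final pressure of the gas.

V₁ = nRT₁/P₁ = 0.717×8.314×566/367 = 9.19 L.
Isochoric: V stays 9.19 L; P/T = const ⇒ T₂ = 1260 K, P₂ = 817 kPa.

817 kPa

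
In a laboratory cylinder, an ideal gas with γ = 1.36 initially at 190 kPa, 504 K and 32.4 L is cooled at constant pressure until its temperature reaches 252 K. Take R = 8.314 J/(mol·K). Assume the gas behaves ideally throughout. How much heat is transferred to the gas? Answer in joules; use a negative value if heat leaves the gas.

n = P₁V₁/(RT₁) = 190×32.4/(8.314×504) = 1.47 mol.
Isobaric: P stays 190 kPa; V/T = const ⇒ T₂ = 252 K, V₂ = 16.2 L.
W = PΔV = 190×(16.2−32.4) kPa·L = -3080 J.
ΔU = nCvΔT = 1.47×23.1×(252−504) = -8550 J.
Q = ΔU + W = nCpΔT = -11600 J.

-11600 J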